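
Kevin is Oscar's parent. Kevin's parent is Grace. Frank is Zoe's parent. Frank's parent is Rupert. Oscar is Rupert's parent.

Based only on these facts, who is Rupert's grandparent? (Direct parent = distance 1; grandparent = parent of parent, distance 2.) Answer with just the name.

Reconstructing the parent chain from the given facts:
  Grace -> Kevin -> Oscar -> Rupert -> Frank -> Zoe
(each arrow means 'parent of the next')
Positions in the chain (0 = top):
  position of Grace: 0
  position of Kevin: 1
  position of Oscar: 2
  position of Rupert: 3
  position of Frank: 4
  position of Zoe: 5

Rupert is at position 3; the grandparent is 2 steps up the chain, i.e. position 1: Kevin.

Answer: Kevin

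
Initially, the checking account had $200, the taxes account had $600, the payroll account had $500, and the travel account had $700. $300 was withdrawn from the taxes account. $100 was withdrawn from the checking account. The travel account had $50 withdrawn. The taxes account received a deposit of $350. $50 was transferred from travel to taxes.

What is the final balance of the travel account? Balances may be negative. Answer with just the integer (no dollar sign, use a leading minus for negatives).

Answer: 600

Derivation:
Tracking account balances step by step:
Start: checking=200, taxes=600, payroll=500, travel=700
Event 1 (withdraw 300 from taxes): taxes: 600 - 300 = 300. Balances: checking=200, taxes=300, payroll=500, travel=700
Event 2 (withdraw 100 from checking): checking: 200 - 100 = 100. Balances: checking=100, taxes=300, payroll=500, travel=700
Event 3 (withdraw 50 from travel): travel: 700 - 50 = 650. Balances: checking=100, taxes=300, payroll=500, travel=650
Event 4 (deposit 350 to taxes): taxes: 300 + 350 = 650. Balances: checking=100, taxes=650, payroll=500, travel=650
Event 5 (transfer 50 travel -> taxes): travel: 650 - 50 = 600, taxes: 650 + 50 = 700. Balances: checking=100, taxes=700, payroll=500, travel=600

Final balance of travel: 600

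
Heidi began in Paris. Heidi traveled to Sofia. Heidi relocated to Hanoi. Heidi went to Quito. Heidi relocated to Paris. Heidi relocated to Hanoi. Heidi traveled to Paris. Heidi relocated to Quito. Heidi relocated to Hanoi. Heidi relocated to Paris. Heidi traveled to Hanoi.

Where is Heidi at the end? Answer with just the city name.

Answer: Hanoi

Derivation:
Tracking Heidi's location:
Start: Heidi is in Paris.
After move 1: Paris -> Sofia. Heidi is in Sofia.
After move 2: Sofia -> Hanoi. Heidi is in Hanoi.
After move 3: Hanoi -> Quito. Heidi is in Quito.
After move 4: Quito -> Paris. Heidi is in Paris.
After move 5: Paris -> Hanoi. Heidi is in Hanoi.
After move 6: Hanoi -> Paris. Heidi is in Paris.
After move 7: Paris -> Quito. Heidi is in Quito.
After move 8: Quito -> Hanoi. Heidi is in Hanoi.
After move 9: Hanoi -> Paris. Heidi is in Paris.
After move 10: Paris -> Hanoi. Heidi is in Hanoi.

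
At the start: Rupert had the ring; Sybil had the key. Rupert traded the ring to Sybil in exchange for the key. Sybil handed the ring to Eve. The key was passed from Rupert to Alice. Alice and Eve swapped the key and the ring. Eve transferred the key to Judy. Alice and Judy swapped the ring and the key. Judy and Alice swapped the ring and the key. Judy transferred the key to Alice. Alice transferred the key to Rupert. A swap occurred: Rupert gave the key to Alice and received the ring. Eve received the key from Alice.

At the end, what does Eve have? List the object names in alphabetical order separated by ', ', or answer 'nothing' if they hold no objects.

Tracking all object holders:
Start: ring:Rupert, key:Sybil
Event 1 (swap ring<->key: now ring:Sybil, key:Rupert). State: ring:Sybil, key:Rupert
Event 2 (give ring: Sybil -> Eve). State: ring:Eve, key:Rupert
Event 3 (give key: Rupert -> Alice). State: ring:Eve, key:Alice
Event 4 (swap key<->ring: now key:Eve, ring:Alice). State: ring:Alice, key:Eve
Event 5 (give key: Eve -> Judy). State: ring:Alice, key:Judy
Event 6 (swap ring<->key: now ring:Judy, key:Alice). State: ring:Judy, key:Alice
Event 7 (swap ring<->key: now ring:Alice, key:Judy). State: ring:Alice, key:Judy
Event 8 (give key: Judy -> Alice). State: ring:Alice, key:Alice
Event 9 (give key: Alice -> Rupert). State: ring:Alice, key:Rupert
Event 10 (swap key<->ring: now key:Alice, ring:Rupert). State: ring:Rupert, key:Alice
Event 11 (give key: Alice -> Eve). State: ring:Rupert, key:Eve

Final state: ring:Rupert, key:Eve
Eve holds: key.

Answer: key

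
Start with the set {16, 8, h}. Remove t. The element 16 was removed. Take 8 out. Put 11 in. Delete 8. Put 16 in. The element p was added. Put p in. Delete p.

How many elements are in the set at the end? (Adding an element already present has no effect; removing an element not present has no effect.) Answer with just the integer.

Tracking the set through each operation:
Start: {16, 8, h}
Event 1 (remove t): not present, no change. Set: {16, 8, h}
Event 2 (remove 16): removed. Set: {8, h}
Event 3 (remove 8): removed. Set: {h}
Event 4 (add 11): added. Set: {11, h}
Event 5 (remove 8): not present, no change. Set: {11, h}
Event 6 (add 16): added. Set: {11, 16, h}
Event 7 (add p): added. Set: {11, 16, h, p}
Event 8 (add p): already present, no change. Set: {11, 16, h, p}
Event 9 (remove p): removed. Set: {11, 16, h}

Final set: {11, 16, h} (size 3)

Answer: 3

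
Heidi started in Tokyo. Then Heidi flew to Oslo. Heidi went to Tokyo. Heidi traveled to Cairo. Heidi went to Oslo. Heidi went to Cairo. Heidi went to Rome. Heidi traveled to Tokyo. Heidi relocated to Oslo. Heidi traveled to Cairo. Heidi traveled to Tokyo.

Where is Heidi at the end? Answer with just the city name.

Tracking Heidi's location:
Start: Heidi is in Tokyo.
After move 1: Tokyo -> Oslo. Heidi is in Oslo.
After move 2: Oslo -> Tokyo. Heidi is in Tokyo.
After move 3: Tokyo -> Cairo. Heidi is in Cairo.
After move 4: Cairo -> Oslo. Heidi is in Oslo.
After move 5: Oslo -> Cairo. Heidi is in Cairo.
After move 6: Cairo -> Rome. Heidi is in Rome.
After move 7: Rome -> Tokyo. Heidi is in Tokyo.
After move 8: Tokyo -> Oslo. Heidi is in Oslo.
After move 9: Oslo -> Cairo. Heidi is in Cairo.
After move 10: Cairo -> Tokyo. Heidi is in Tokyo.

Answer: Tokyo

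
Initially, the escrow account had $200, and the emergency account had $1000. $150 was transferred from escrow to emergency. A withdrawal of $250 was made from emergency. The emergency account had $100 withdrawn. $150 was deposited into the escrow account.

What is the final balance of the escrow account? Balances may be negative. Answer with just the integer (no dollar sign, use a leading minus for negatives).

Tracking account balances step by step:
Start: escrow=200, emergency=1000
Event 1 (transfer 150 escrow -> emergency): escrow: 200 - 150 = 50, emergency: 1000 + 150 = 1150. Balances: escrow=50, emergency=1150
Event 2 (withdraw 250 from emergency): emergency: 1150 - 250 = 900. Balances: escrow=50, emergency=900
Event 3 (withdraw 100 from emergency): emergency: 900 - 100 = 800. Balances: escrow=50, emergency=800
Event 4 (deposit 150 to escrow): escrow: 50 + 150 = 200. Balances: escrow=200, emergency=800

Final balance of escrow: 200

Answer: 200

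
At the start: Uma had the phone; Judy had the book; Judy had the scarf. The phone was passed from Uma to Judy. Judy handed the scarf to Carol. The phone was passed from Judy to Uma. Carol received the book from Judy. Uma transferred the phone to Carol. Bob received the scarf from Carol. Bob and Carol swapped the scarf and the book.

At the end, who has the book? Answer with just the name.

Tracking all object holders:
Start: phone:Uma, book:Judy, scarf:Judy
Event 1 (give phone: Uma -> Judy). State: phone:Judy, book:Judy, scarf:Judy
Event 2 (give scarf: Judy -> Carol). State: phone:Judy, book:Judy, scarf:Carol
Event 3 (give phone: Judy -> Uma). State: phone:Uma, book:Judy, scarf:Carol
Event 4 (give book: Judy -> Carol). State: phone:Uma, book:Carol, scarf:Carol
Event 5 (give phone: Uma -> Carol). State: phone:Carol, book:Carol, scarf:Carol
Event 6 (give scarf: Carol -> Bob). State: phone:Carol, book:Carol, scarf:Bob
Event 7 (swap scarf<->book: now scarf:Carol, book:Bob). State: phone:Carol, book:Bob, scarf:Carol

Final state: phone:Carol, book:Bob, scarf:Carol
The book is held by Bob.

Answer: Bob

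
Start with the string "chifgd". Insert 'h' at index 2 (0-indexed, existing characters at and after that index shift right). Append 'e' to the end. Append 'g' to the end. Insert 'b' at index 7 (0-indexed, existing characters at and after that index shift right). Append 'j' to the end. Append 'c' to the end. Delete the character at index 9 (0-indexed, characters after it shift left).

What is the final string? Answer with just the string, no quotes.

Applying each edit step by step:
Start: "chifgd"
Op 1 (insert 'h' at idx 2): "chifgd" -> "chhifgd"
Op 2 (append 'e'): "chhifgd" -> "chhifgde"
Op 3 (append 'g'): "chhifgde" -> "chhifgdeg"
Op 4 (insert 'b' at idx 7): "chhifgdeg" -> "chhifgdbeg"
Op 5 (append 'j'): "chhifgdbeg" -> "chhifgdbegj"
Op 6 (append 'c'): "chhifgdbegj" -> "chhifgdbegjc"
Op 7 (delete idx 9 = 'g'): "chhifgdbegjc" -> "chhifgdbejc"

Answer: chhifgdbejc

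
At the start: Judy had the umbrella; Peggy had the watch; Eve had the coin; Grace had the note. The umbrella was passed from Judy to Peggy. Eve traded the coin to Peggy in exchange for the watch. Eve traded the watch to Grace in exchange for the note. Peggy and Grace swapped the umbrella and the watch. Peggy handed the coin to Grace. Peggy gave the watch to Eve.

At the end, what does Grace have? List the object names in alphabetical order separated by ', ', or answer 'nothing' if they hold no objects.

Answer: coin, umbrella

Derivation:
Tracking all object holders:
Start: umbrella:Judy, watch:Peggy, coin:Eve, note:Grace
Event 1 (give umbrella: Judy -> Peggy). State: umbrella:Peggy, watch:Peggy, coin:Eve, note:Grace
Event 2 (swap coin<->watch: now coin:Peggy, watch:Eve). State: umbrella:Peggy, watch:Eve, coin:Peggy, note:Grace
Event 3 (swap watch<->note: now watch:Grace, note:Eve). State: umbrella:Peggy, watch:Grace, coin:Peggy, note:Eve
Event 4 (swap umbrella<->watch: now umbrella:Grace, watch:Peggy). State: umbrella:Grace, watch:Peggy, coin:Peggy, note:Eve
Event 5 (give coin: Peggy -> Grace). State: umbrella:Grace, watch:Peggy, coin:Grace, note:Eve
Event 6 (give watch: Peggy -> Eve). State: umbrella:Grace, watch:Eve, coin:Grace, note:Eve

Final state: umbrella:Grace, watch:Eve, coin:Grace, note:Eve
Grace holds: coin, umbrella.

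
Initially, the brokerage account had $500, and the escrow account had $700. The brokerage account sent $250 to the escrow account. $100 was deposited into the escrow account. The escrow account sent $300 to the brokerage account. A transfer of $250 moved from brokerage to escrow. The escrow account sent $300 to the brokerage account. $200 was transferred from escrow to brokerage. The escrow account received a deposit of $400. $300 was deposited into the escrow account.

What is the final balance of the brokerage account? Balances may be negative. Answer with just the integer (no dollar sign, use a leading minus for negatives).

Answer: 800

Derivation:
Tracking account balances step by step:
Start: brokerage=500, escrow=700
Event 1 (transfer 250 brokerage -> escrow): brokerage: 500 - 250 = 250, escrow: 700 + 250 = 950. Balances: brokerage=250, escrow=950
Event 2 (deposit 100 to escrow): escrow: 950 + 100 = 1050. Balances: brokerage=250, escrow=1050
Event 3 (transfer 300 escrow -> brokerage): escrow: 1050 - 300 = 750, brokerage: 250 + 300 = 550. Balances: brokerage=550, escrow=750
Event 4 (transfer 250 brokerage -> escrow): brokerage: 550 - 250 = 300, escrow: 750 + 250 = 1000. Balances: brokerage=300, escrow=1000
Event 5 (transfer 300 escrow -> brokerage): escrow: 1000 - 300 = 700, brokerage: 300 + 300 = 600. Balances: brokerage=600, escrow=700
Event 6 (transfer 200 escrow -> brokerage): escrow: 700 - 200 = 500, brokerage: 600 + 200 = 800. Balances: brokerage=800, escrow=500
Event 7 (deposit 400 to escrow): escrow: 500 + 400 = 900. Balances: brokerage=800, escrow=900
Event 8 (deposit 300 to escrow): escrow: 900 + 300 = 1200. Balances: brokerage=800, escrow=1200

Final balance of brokerage: 800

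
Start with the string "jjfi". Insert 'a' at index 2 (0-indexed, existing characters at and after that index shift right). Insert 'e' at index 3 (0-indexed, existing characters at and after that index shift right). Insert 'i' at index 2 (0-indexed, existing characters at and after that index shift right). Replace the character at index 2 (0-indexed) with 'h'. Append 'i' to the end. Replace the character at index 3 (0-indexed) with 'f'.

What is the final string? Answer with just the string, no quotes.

Answer: jjhfefii

Derivation:
Applying each edit step by step:
Start: "jjfi"
Op 1 (insert 'a' at idx 2): "jjfi" -> "jjafi"
Op 2 (insert 'e' at idx 3): "jjafi" -> "jjaefi"
Op 3 (insert 'i' at idx 2): "jjaefi" -> "jjiaefi"
Op 4 (replace idx 2: 'i' -> 'h'): "jjiaefi" -> "jjhaefi"
Op 5 (append 'i'): "jjhaefi" -> "jjhaefii"
Op 6 (replace idx 3: 'a' -> 'f'): "jjhaefii" -> "jjhfefii"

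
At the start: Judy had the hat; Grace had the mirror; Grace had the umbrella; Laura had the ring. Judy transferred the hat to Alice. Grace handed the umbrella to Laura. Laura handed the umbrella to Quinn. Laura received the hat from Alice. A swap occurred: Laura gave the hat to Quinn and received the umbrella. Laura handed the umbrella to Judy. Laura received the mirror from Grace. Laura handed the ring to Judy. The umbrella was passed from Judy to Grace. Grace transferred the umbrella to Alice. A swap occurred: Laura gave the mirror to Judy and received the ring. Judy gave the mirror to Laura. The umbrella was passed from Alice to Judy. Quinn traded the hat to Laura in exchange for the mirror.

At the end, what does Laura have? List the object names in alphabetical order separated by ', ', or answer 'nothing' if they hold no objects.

Tracking all object holders:
Start: hat:Judy, mirror:Grace, umbrella:Grace, ring:Laura
Event 1 (give hat: Judy -> Alice). State: hat:Alice, mirror:Grace, umbrella:Grace, ring:Laura
Event 2 (give umbrella: Grace -> Laura). State: hat:Alice, mirror:Grace, umbrella:Laura, ring:Laura
Event 3 (give umbrella: Laura -> Quinn). State: hat:Alice, mirror:Grace, umbrella:Quinn, ring:Laura
Event 4 (give hat: Alice -> Laura). State: hat:Laura, mirror:Grace, umbrella:Quinn, ring:Laura
Event 5 (swap hat<->umbrella: now hat:Quinn, umbrella:Laura). State: hat:Quinn, mirror:Grace, umbrella:Laura, ring:Laura
Event 6 (give umbrella: Laura -> Judy). State: hat:Quinn, mirror:Grace, umbrella:Judy, ring:Laura
Event 7 (give mirror: Grace -> Laura). State: hat:Quinn, mirror:Laura, umbrella:Judy, ring:Laura
Event 8 (give ring: Laura -> Judy). State: hat:Quinn, mirror:Laura, umbrella:Judy, ring:Judy
Event 9 (give umbrella: Judy -> Grace). State: hat:Quinn, mirror:Laura, umbrella:Grace, ring:Judy
Event 10 (give umbrella: Grace -> Alice). State: hat:Quinn, mirror:Laura, umbrella:Alice, ring:Judy
Event 11 (swap mirror<->ring: now mirror:Judy, ring:Laura). State: hat:Quinn, mirror:Judy, umbrella:Alice, ring:Laura
Event 12 (give mirror: Judy -> Laura). State: hat:Quinn, mirror:Laura, umbrella:Alice, ring:Laura
Event 13 (give umbrella: Alice -> Judy). State: hat:Quinn, mirror:Laura, umbrella:Judy, ring:Laura
Event 14 (swap hat<->mirror: now hat:Laura, mirror:Quinn). State: hat:Laura, mirror:Quinn, umbrella:Judy, ring:Laura

Final state: hat:Laura, mirror:Quinn, umbrella:Judy, ring:Laura
Laura holds: hat, ring.

Answer: hat, ring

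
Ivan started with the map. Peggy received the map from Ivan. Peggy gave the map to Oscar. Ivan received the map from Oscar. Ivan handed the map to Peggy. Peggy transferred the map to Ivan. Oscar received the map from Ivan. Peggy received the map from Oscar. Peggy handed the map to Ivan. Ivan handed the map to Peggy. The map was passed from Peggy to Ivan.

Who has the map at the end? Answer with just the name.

Tracking the map through each event:
Start: Ivan has the map.
After event 1: Peggy has the map.
After event 2: Oscar has the map.
After event 3: Ivan has the map.
After event 4: Peggy has the map.
After event 5: Ivan has the map.
After event 6: Oscar has the map.
After event 7: Peggy has the map.
After event 8: Ivan has the map.
After event 9: Peggy has the map.
After event 10: Ivan has the map.

Answer: Ivan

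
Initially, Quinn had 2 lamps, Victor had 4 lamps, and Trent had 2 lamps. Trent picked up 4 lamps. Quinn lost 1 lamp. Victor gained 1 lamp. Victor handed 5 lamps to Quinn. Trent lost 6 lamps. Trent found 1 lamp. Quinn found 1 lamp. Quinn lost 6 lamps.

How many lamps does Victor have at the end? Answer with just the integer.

Tracking counts step by step:
Start: Quinn=2, Victor=4, Trent=2
Event 1 (Trent +4): Trent: 2 -> 6. State: Quinn=2, Victor=4, Trent=6
Event 2 (Quinn -1): Quinn: 2 -> 1. State: Quinn=1, Victor=4, Trent=6
Event 3 (Victor +1): Victor: 4 -> 5. State: Quinn=1, Victor=5, Trent=6
Event 4 (Victor -> Quinn, 5): Victor: 5 -> 0, Quinn: 1 -> 6. State: Quinn=6, Victor=0, Trent=6
Event 5 (Trent -6): Trent: 6 -> 0. State: Quinn=6, Victor=0, Trent=0
Event 6 (Trent +1): Trent: 0 -> 1. State: Quinn=6, Victor=0, Trent=1
Event 7 (Quinn +1): Quinn: 6 -> 7. State: Quinn=7, Victor=0, Trent=1
Event 8 (Quinn -6): Quinn: 7 -> 1. State: Quinn=1, Victor=0, Trent=1

Victor's final count: 0

Answer: 0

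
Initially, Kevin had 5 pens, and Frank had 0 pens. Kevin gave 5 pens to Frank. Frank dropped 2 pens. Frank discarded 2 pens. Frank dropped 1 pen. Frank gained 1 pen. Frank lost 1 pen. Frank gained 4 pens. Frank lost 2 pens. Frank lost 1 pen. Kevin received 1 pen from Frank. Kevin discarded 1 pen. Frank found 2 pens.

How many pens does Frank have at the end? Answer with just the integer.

Answer: 2

Derivation:
Tracking counts step by step:
Start: Kevin=5, Frank=0
Event 1 (Kevin -> Frank, 5): Kevin: 5 -> 0, Frank: 0 -> 5. State: Kevin=0, Frank=5
Event 2 (Frank -2): Frank: 5 -> 3. State: Kevin=0, Frank=3
Event 3 (Frank -2): Frank: 3 -> 1. State: Kevin=0, Frank=1
Event 4 (Frank -1): Frank: 1 -> 0. State: Kevin=0, Frank=0
Event 5 (Frank +1): Frank: 0 -> 1. State: Kevin=0, Frank=1
Event 6 (Frank -1): Frank: 1 -> 0. State: Kevin=0, Frank=0
Event 7 (Frank +4): Frank: 0 -> 4. State: Kevin=0, Frank=4
Event 8 (Frank -2): Frank: 4 -> 2. State: Kevin=0, Frank=2
Event 9 (Frank -1): Frank: 2 -> 1. State: Kevin=0, Frank=1
Event 10 (Frank -> Kevin, 1): Frank: 1 -> 0, Kevin: 0 -> 1. State: Kevin=1, Frank=0
Event 11 (Kevin -1): Kevin: 1 -> 0. State: Kevin=0, Frank=0
Event 12 (Frank +2): Frank: 0 -> 2. State: Kevin=0, Frank=2

Frank's final count: 2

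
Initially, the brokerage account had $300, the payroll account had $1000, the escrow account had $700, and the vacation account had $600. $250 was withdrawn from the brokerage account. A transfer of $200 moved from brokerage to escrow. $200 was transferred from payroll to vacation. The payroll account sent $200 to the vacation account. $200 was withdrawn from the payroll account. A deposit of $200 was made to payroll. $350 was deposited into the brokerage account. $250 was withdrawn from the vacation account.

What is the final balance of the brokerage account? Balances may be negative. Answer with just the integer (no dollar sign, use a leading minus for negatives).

Tracking account balances step by step:
Start: brokerage=300, payroll=1000, escrow=700, vacation=600
Event 1 (withdraw 250 from brokerage): brokerage: 300 - 250 = 50. Balances: brokerage=50, payroll=1000, escrow=700, vacation=600
Event 2 (transfer 200 brokerage -> escrow): brokerage: 50 - 200 = -150, escrow: 700 + 200 = 900. Balances: brokerage=-150, payroll=1000, escrow=900, vacation=600
Event 3 (transfer 200 payroll -> vacation): payroll: 1000 - 200 = 800, vacation: 600 + 200 = 800. Balances: brokerage=-150, payroll=800, escrow=900, vacation=800
Event 4 (transfer 200 payroll -> vacation): payroll: 800 - 200 = 600, vacation: 800 + 200 = 1000. Balances: brokerage=-150, payroll=600, escrow=900, vacation=1000
Event 5 (withdraw 200 from payroll): payroll: 600 - 200 = 400. Balances: brokerage=-150, payroll=400, escrow=900, vacation=1000
Event 6 (deposit 200 to payroll): payroll: 400 + 200 = 600. Balances: brokerage=-150, payroll=600, escrow=900, vacation=1000
Event 7 (deposit 350 to brokerage): brokerage: -150 + 350 = 200. Balances: brokerage=200, payroll=600, escrow=900, vacation=1000
Event 8 (withdraw 250 from vacation): vacation: 1000 - 250 = 750. Balances: brokerage=200, payroll=600, escrow=900, vacation=750

Final balance of brokerage: 200

Answer: 200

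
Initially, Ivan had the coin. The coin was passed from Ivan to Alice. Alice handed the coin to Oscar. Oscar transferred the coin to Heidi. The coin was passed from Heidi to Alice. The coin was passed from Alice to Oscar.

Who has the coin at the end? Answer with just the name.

Answer: Oscar

Derivation:
Tracking the coin through each event:
Start: Ivan has the coin.
After event 1: Alice has the coin.
After event 2: Oscar has the coin.
After event 3: Heidi has the coin.
After event 4: Alice has the coin.
After event 5: Oscar has the coin.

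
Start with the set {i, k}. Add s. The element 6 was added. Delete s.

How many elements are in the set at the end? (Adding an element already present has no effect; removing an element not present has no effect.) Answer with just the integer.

Tracking the set through each operation:
Start: {i, k}
Event 1 (add s): added. Set: {i, k, s}
Event 2 (add 6): added. Set: {6, i, k, s}
Event 3 (remove s): removed. Set: {6, i, k}

Final set: {6, i, k} (size 3)

Answer: 3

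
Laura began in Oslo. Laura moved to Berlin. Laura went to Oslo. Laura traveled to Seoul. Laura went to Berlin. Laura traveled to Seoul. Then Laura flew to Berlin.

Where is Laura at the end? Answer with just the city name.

Answer: Berlin

Derivation:
Tracking Laura's location:
Start: Laura is in Oslo.
After move 1: Oslo -> Berlin. Laura is in Berlin.
After move 2: Berlin -> Oslo. Laura is in Oslo.
After move 3: Oslo -> Seoul. Laura is in Seoul.
After move 4: Seoul -> Berlin. Laura is in Berlin.
After move 5: Berlin -> Seoul. Laura is in Seoul.
After move 6: Seoul -> Berlin. Laura is in Berlin.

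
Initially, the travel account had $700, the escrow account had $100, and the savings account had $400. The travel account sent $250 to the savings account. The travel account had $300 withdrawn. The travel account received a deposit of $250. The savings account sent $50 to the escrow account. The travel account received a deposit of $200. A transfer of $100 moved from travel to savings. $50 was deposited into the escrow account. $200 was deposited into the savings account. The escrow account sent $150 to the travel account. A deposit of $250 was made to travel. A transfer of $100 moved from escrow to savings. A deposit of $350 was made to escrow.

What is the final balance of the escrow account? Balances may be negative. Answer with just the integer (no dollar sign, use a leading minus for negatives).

Answer: 300

Derivation:
Tracking account balances step by step:
Start: travel=700, escrow=100, savings=400
Event 1 (transfer 250 travel -> savings): travel: 700 - 250 = 450, savings: 400 + 250 = 650. Balances: travel=450, escrow=100, savings=650
Event 2 (withdraw 300 from travel): travel: 450 - 300 = 150. Balances: travel=150, escrow=100, savings=650
Event 3 (deposit 250 to travel): travel: 150 + 250 = 400. Balances: travel=400, escrow=100, savings=650
Event 4 (transfer 50 savings -> escrow): savings: 650 - 50 = 600, escrow: 100 + 50 = 150. Balances: travel=400, escrow=150, savings=600
Event 5 (deposit 200 to travel): travel: 400 + 200 = 600. Balances: travel=600, escrow=150, savings=600
Event 6 (transfer 100 travel -> savings): travel: 600 - 100 = 500, savings: 600 + 100 = 700. Balances: travel=500, escrow=150, savings=700
Event 7 (deposit 50 to escrow): escrow: 150 + 50 = 200. Balances: travel=500, escrow=200, savings=700
Event 8 (deposit 200 to savings): savings: 700 + 200 = 900. Balances: travel=500, escrow=200, savings=900
Event 9 (transfer 150 escrow -> travel): escrow: 200 - 150 = 50, travel: 500 + 150 = 650. Balances: travel=650, escrow=50, savings=900
Event 10 (deposit 250 to travel): travel: 650 + 250 = 900. Balances: travel=900, escrow=50, savings=900
Event 11 (transfer 100 escrow -> savings): escrow: 50 - 100 = -50, savings: 900 + 100 = 1000. Balances: travel=900, escrow=-50, savings=1000
Event 12 (deposit 350 to escrow): escrow: -50 + 350 = 300. Balances: travel=900, escrow=300, savings=1000

Final balance of escrow: 300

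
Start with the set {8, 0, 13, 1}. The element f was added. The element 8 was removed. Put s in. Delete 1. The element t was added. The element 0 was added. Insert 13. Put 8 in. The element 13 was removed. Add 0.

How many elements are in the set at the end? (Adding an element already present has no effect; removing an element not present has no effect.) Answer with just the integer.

Tracking the set through each operation:
Start: {0, 1, 13, 8}
Event 1 (add f): added. Set: {0, 1, 13, 8, f}
Event 2 (remove 8): removed. Set: {0, 1, 13, f}
Event 3 (add s): added. Set: {0, 1, 13, f, s}
Event 4 (remove 1): removed. Set: {0, 13, f, s}
Event 5 (add t): added. Set: {0, 13, f, s, t}
Event 6 (add 0): already present, no change. Set: {0, 13, f, s, t}
Event 7 (add 13): already present, no change. Set: {0, 13, f, s, t}
Event 8 (add 8): added. Set: {0, 13, 8, f, s, t}
Event 9 (remove 13): removed. Set: {0, 8, f, s, t}
Event 10 (add 0): already present, no change. Set: {0, 8, f, s, t}

Final set: {0, 8, f, s, t} (size 5)

Answer: 5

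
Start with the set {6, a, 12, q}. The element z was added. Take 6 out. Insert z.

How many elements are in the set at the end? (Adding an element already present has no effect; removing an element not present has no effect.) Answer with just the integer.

Tracking the set through each operation:
Start: {12, 6, a, q}
Event 1 (add z): added. Set: {12, 6, a, q, z}
Event 2 (remove 6): removed. Set: {12, a, q, z}
Event 3 (add z): already present, no change. Set: {12, a, q, z}

Final set: {12, a, q, z} (size 4)

Answer: 4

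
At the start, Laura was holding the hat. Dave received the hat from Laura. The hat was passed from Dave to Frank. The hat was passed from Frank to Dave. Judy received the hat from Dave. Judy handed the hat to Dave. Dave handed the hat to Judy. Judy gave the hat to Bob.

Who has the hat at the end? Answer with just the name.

Answer: Bob

Derivation:
Tracking the hat through each event:
Start: Laura has the hat.
After event 1: Dave has the hat.
After event 2: Frank has the hat.
After event 3: Dave has the hat.
After event 4: Judy has the hat.
After event 5: Dave has the hat.
After event 6: Judy has the hat.
After event 7: Bob has the hat.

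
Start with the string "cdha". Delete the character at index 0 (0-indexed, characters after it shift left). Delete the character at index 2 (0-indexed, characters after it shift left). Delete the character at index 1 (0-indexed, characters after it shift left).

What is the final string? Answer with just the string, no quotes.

Answer: d

Derivation:
Applying each edit step by step:
Start: "cdha"
Op 1 (delete idx 0 = 'c'): "cdha" -> "dha"
Op 2 (delete idx 2 = 'a'): "dha" -> "dh"
Op 3 (delete idx 1 = 'h'): "dh" -> "d"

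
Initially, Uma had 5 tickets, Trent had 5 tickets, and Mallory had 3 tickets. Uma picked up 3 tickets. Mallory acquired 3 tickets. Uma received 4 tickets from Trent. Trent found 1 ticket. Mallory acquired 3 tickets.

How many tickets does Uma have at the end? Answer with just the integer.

Answer: 12

Derivation:
Tracking counts step by step:
Start: Uma=5, Trent=5, Mallory=3
Event 1 (Uma +3): Uma: 5 -> 8. State: Uma=8, Trent=5, Mallory=3
Event 2 (Mallory +3): Mallory: 3 -> 6. State: Uma=8, Trent=5, Mallory=6
Event 3 (Trent -> Uma, 4): Trent: 5 -> 1, Uma: 8 -> 12. State: Uma=12, Trent=1, Mallory=6
Event 4 (Trent +1): Trent: 1 -> 2. State: Uma=12, Trent=2, Mallory=6
Event 5 (Mallory +3): Mallory: 6 -> 9. State: Uma=12, Trent=2, Mallory=9

Uma's final count: 12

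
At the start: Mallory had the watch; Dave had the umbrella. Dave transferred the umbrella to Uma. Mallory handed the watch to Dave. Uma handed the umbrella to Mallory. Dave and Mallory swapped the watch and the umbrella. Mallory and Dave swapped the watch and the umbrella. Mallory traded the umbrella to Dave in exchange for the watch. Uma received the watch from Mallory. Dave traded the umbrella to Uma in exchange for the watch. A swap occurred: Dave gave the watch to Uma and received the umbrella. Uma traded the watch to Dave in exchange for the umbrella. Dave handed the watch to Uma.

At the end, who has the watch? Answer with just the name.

Answer: Uma

Derivation:
Tracking all object holders:
Start: watch:Mallory, umbrella:Dave
Event 1 (give umbrella: Dave -> Uma). State: watch:Mallory, umbrella:Uma
Event 2 (give watch: Mallory -> Dave). State: watch:Dave, umbrella:Uma
Event 3 (give umbrella: Uma -> Mallory). State: watch:Dave, umbrella:Mallory
Event 4 (swap watch<->umbrella: now watch:Mallory, umbrella:Dave). State: watch:Mallory, umbrella:Dave
Event 5 (swap watch<->umbrella: now watch:Dave, umbrella:Mallory). State: watch:Dave, umbrella:Mallory
Event 6 (swap umbrella<->watch: now umbrella:Dave, watch:Mallory). State: watch:Mallory, umbrella:Dave
Event 7 (give watch: Mallory -> Uma). State: watch:Uma, umbrella:Dave
Event 8 (swap umbrella<->watch: now umbrella:Uma, watch:Dave). State: watch:Dave, umbrella:Uma
Event 9 (swap watch<->umbrella: now watch:Uma, umbrella:Dave). State: watch:Uma, umbrella:Dave
Event 10 (swap watch<->umbrella: now watch:Dave, umbrella:Uma). State: watch:Dave, umbrella:Uma
Event 11 (give watch: Dave -> Uma). State: watch:Uma, umbrella:Uma

Final state: watch:Uma, umbrella:Uma
The watch is held by Uma.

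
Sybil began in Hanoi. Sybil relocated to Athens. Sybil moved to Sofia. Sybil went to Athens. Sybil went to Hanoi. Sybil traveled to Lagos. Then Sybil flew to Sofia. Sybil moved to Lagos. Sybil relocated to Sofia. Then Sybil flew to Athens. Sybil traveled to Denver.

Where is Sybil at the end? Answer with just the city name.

Tracking Sybil's location:
Start: Sybil is in Hanoi.
After move 1: Hanoi -> Athens. Sybil is in Athens.
After move 2: Athens -> Sofia. Sybil is in Sofia.
After move 3: Sofia -> Athens. Sybil is in Athens.
After move 4: Athens -> Hanoi. Sybil is in Hanoi.
After move 5: Hanoi -> Lagos. Sybil is in Lagos.
After move 6: Lagos -> Sofia. Sybil is in Sofia.
After move 7: Sofia -> Lagos. Sybil is in Lagos.
After move 8: Lagos -> Sofia. Sybil is in Sofia.
After move 9: Sofia -> Athens. Sybil is in Athens.
After move 10: Athens -> Denver. Sybil is in Denver.

Answer: Denver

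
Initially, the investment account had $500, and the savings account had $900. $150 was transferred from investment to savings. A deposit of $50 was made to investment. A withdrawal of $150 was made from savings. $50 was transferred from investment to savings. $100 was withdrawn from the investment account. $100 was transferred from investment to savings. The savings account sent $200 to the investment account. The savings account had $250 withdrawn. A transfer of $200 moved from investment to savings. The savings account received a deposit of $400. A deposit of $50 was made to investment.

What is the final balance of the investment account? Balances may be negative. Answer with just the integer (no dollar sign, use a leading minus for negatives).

Tracking account balances step by step:
Start: investment=500, savings=900
Event 1 (transfer 150 investment -> savings): investment: 500 - 150 = 350, savings: 900 + 150 = 1050. Balances: investment=350, savings=1050
Event 2 (deposit 50 to investment): investment: 350 + 50 = 400. Balances: investment=400, savings=1050
Event 3 (withdraw 150 from savings): savings: 1050 - 150 = 900. Balances: investment=400, savings=900
Event 4 (transfer 50 investment -> savings): investment: 400 - 50 = 350, savings: 900 + 50 = 950. Balances: investment=350, savings=950
Event 5 (withdraw 100 from investment): investment: 350 - 100 = 250. Balances: investment=250, savings=950
Event 6 (transfer 100 investment -> savings): investment: 250 - 100 = 150, savings: 950 + 100 = 1050. Balances: investment=150, savings=1050
Event 7 (transfer 200 savings -> investment): savings: 1050 - 200 = 850, investment: 150 + 200 = 350. Balances: investment=350, savings=850
Event 8 (withdraw 250 from savings): savings: 850 - 250 = 600. Balances: investment=350, savings=600
Event 9 (transfer 200 investment -> savings): investment: 350 - 200 = 150, savings: 600 + 200 = 800. Balances: investment=150, savings=800
Event 10 (deposit 400 to savings): savings: 800 + 400 = 1200. Balances: investment=150, savings=1200
Event 11 (deposit 50 to investment): investment: 150 + 50 = 200. Balances: investment=200, savings=1200

Final balance of investment: 200

Answer: 200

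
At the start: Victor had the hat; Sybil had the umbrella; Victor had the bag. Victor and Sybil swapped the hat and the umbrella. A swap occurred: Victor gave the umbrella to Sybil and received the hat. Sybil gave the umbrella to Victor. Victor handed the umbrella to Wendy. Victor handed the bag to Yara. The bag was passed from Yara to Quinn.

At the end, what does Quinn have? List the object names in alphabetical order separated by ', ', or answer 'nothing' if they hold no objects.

Answer: bag

Derivation:
Tracking all object holders:
Start: hat:Victor, umbrella:Sybil, bag:Victor
Event 1 (swap hat<->umbrella: now hat:Sybil, umbrella:Victor). State: hat:Sybil, umbrella:Victor, bag:Victor
Event 2 (swap umbrella<->hat: now umbrella:Sybil, hat:Victor). State: hat:Victor, umbrella:Sybil, bag:Victor
Event 3 (give umbrella: Sybil -> Victor). State: hat:Victor, umbrella:Victor, bag:Victor
Event 4 (give umbrella: Victor -> Wendy). State: hat:Victor, umbrella:Wendy, bag:Victor
Event 5 (give bag: Victor -> Yara). State: hat:Victor, umbrella:Wendy, bag:Yara
Event 6 (give bag: Yara -> Quinn). State: hat:Victor, umbrella:Wendy, bag:Quinn

Final state: hat:Victor, umbrella:Wendy, bag:Quinn
Quinn holds: bag.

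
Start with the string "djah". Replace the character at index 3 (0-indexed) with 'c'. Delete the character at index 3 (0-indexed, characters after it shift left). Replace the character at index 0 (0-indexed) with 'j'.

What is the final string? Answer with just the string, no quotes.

Answer: jja

Derivation:
Applying each edit step by step:
Start: "djah"
Op 1 (replace idx 3: 'h' -> 'c'): "djah" -> "djac"
Op 2 (delete idx 3 = 'c'): "djac" -> "dja"
Op 3 (replace idx 0: 'd' -> 'j'): "dja" -> "jja"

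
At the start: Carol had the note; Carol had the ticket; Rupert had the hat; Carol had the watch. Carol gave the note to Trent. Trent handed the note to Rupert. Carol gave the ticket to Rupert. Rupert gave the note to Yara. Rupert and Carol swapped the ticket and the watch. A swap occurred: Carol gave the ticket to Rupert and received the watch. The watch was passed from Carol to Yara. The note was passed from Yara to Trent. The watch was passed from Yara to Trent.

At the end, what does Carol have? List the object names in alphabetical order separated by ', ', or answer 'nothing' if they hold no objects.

Tracking all object holders:
Start: note:Carol, ticket:Carol, hat:Rupert, watch:Carol
Event 1 (give note: Carol -> Trent). State: note:Trent, ticket:Carol, hat:Rupert, watch:Carol
Event 2 (give note: Trent -> Rupert). State: note:Rupert, ticket:Carol, hat:Rupert, watch:Carol
Event 3 (give ticket: Carol -> Rupert). State: note:Rupert, ticket:Rupert, hat:Rupert, watch:Carol
Event 4 (give note: Rupert -> Yara). State: note:Yara, ticket:Rupert, hat:Rupert, watch:Carol
Event 5 (swap ticket<->watch: now ticket:Carol, watch:Rupert). State: note:Yara, ticket:Carol, hat:Rupert, watch:Rupert
Event 6 (swap ticket<->watch: now ticket:Rupert, watch:Carol). State: note:Yara, ticket:Rupert, hat:Rupert, watch:Carol
Event 7 (give watch: Carol -> Yara). State: note:Yara, ticket:Rupert, hat:Rupert, watch:Yara
Event 8 (give note: Yara -> Trent). State: note:Trent, ticket:Rupert, hat:Rupert, watch:Yara
Event 9 (give watch: Yara -> Trent). State: note:Trent, ticket:Rupert, hat:Rupert, watch:Trent

Final state: note:Trent, ticket:Rupert, hat:Rupert, watch:Trent
Carol holds: (nothing).

Answer: nothing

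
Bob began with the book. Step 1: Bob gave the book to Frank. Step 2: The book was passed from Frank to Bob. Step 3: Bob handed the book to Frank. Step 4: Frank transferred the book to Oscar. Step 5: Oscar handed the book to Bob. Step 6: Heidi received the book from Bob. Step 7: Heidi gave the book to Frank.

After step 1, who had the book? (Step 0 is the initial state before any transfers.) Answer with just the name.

Answer: Frank

Derivation:
Tracking the book holder through step 1:
After step 0 (start): Bob
After step 1: Frank

At step 1, the holder is Frank.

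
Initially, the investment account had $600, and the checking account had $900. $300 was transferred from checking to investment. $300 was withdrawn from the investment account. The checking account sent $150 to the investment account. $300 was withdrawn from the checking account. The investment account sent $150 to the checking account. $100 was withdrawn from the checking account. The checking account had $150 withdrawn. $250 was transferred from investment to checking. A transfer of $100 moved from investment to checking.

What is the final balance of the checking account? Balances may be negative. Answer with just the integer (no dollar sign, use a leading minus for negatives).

Tracking account balances step by step:
Start: investment=600, checking=900
Event 1 (transfer 300 checking -> investment): checking: 900 - 300 = 600, investment: 600 + 300 = 900. Balances: investment=900, checking=600
Event 2 (withdraw 300 from investment): investment: 900 - 300 = 600. Balances: investment=600, checking=600
Event 3 (transfer 150 checking -> investment): checking: 600 - 150 = 450, investment: 600 + 150 = 750. Balances: investment=750, checking=450
Event 4 (withdraw 300 from checking): checking: 450 - 300 = 150. Balances: investment=750, checking=150
Event 5 (transfer 150 investment -> checking): investment: 750 - 150 = 600, checking: 150 + 150 = 300. Balances: investment=600, checking=300
Event 6 (withdraw 100 from checking): checking: 300 - 100 = 200. Balances: investment=600, checking=200
Event 7 (withdraw 150 from checking): checking: 200 - 150 = 50. Balances: investment=600, checking=50
Event 8 (transfer 250 investment -> checking): investment: 600 - 250 = 350, checking: 50 + 250 = 300. Balances: investment=350, checking=300
Event 9 (transfer 100 investment -> checking): investment: 350 - 100 = 250, checking: 300 + 100 = 400. Balances: investment=250, checking=400

Final balance of checking: 400

Answer: 400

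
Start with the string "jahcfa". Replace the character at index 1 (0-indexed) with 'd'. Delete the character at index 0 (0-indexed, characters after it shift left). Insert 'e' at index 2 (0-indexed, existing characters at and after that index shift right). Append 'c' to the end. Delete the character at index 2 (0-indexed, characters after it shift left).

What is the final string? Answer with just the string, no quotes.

Applying each edit step by step:
Start: "jahcfa"
Op 1 (replace idx 1: 'a' -> 'd'): "jahcfa" -> "jdhcfa"
Op 2 (delete idx 0 = 'j'): "jdhcfa" -> "dhcfa"
Op 3 (insert 'e' at idx 2): "dhcfa" -> "dhecfa"
Op 4 (append 'c'): "dhecfa" -> "dhecfac"
Op 5 (delete idx 2 = 'e'): "dhecfac" -> "dhcfac"

Answer: dhcfac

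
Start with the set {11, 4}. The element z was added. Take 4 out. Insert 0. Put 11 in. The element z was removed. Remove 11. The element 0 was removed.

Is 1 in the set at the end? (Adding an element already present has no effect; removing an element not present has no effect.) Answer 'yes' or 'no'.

Tracking the set through each operation:
Start: {11, 4}
Event 1 (add z): added. Set: {11, 4, z}
Event 2 (remove 4): removed. Set: {11, z}
Event 3 (add 0): added. Set: {0, 11, z}
Event 4 (add 11): already present, no change. Set: {0, 11, z}
Event 5 (remove z): removed. Set: {0, 11}
Event 6 (remove 11): removed. Set: {0}
Event 7 (remove 0): removed. Set: {}

Final set: {} (size 0)
1 is NOT in the final set.

Answer: no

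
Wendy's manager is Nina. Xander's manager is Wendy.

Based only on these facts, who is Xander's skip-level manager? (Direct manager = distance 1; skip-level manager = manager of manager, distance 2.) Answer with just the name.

Answer: Nina

Derivation:
Reconstructing the manager chain from the given facts:
  Nina -> Wendy -> Xander
(each arrow means 'manager of the next')
Positions in the chain (0 = top):
  position of Nina: 0
  position of Wendy: 1
  position of Xander: 2

Xander is at position 2; the skip-level manager is 2 steps up the chain, i.e. position 0: Nina.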